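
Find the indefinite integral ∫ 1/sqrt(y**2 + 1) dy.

log(y + sqrt(y**2 + 1)) + C

Substitute y = tan(θ), so dy = sec(θ)^2 dθ and the radical becomes sqrt(y**2 + 1) = sec(θ) by the Pythagorean identity.
Integrate the resulting trig expression in θ, then back-substitute tan(θ) = y, sec(θ) = sqrt(y**2 + 1) (absorbing any constant into C).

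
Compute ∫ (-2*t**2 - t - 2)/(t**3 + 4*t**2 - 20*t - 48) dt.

-19*log(t - 4)/30 + log(t + 2)/3 - 17*log(t + 6)/10 + C

Factor the denominator: (t - 4)*(t + 2)*(t + 6).
Partial-fraction decomposition: -17/(10*(t + 6)) + 1/(3*(t + 2)) - 19/(30*(t - 4)).
Integrate each term: A/(t−a) contributes A·log|t−a|.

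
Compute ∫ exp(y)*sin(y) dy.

exp(y)*sin(y)/2 - exp(y)*cos(y)/2 + C

Let I denote the integral. Integrate by parts with u = sin(y), dv = exp(y) dy, so v = exp(y): I = exp(y)*sin(y) − ∫ exp(y)*cos(y) dy.
Apply parts again with u = cos(y), dv = exp(y) dy: ∫ exp(y)*cos(y) dy = exp(y)*cos(y) + I. Substituting back brings back I: I = exp(y)*sin(y) - exp(y)*cos(y) − I.
Solving for I: (1 + 1)·I equals the remaining terms, so I = (1/2)·(exp(y)*sin(y) - exp(y)*cos(y)).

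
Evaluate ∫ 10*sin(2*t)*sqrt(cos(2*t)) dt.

Let u = cos(2*t), so du = (-2*sin(2*t)) dt.
Rewriting, the integral becomes -5·∫ √u du = -5·(2/3)u^(3/2).
Substituting back, u = cos(2*t).

-10*cos(2*t)**(3/2)/3 + C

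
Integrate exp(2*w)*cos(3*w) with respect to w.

Let I denote the integral. Integrate by parts with u = cos(3*w), dv = exp(2*w) dw, so v = exp(2*w)/2: I = exp(2*w)*cos(3*w)/2 + (3/2)·∫ exp(2*w)*sin(3*w) dw.
Apply parts again with u = sin(3*w), dv = exp(2*w) dw: ∫ exp(2*w)*sin(3*w) dw = exp(2*w)*sin(3*w)/2 − (3/2)·I. Substituting back brings back I: I = 3*exp(2*w)*sin(3*w)/4 + exp(2*w)*cos(3*w)/2 − (9/4)·I.
Solving for I: (1 + 9/4)·I equals the remaining terms, so I = (4/13)·(3*exp(2*w)*sin(3*w)/4 + exp(2*w)*cos(3*w)/2).

3*exp(2*w)*sin(3*w)/13 + 2*exp(2*w)*cos(3*w)/13 + C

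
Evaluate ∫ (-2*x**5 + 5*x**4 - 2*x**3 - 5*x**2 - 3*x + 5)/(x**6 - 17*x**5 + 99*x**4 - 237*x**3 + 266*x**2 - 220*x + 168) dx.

-11278*log(x - 7)/625 + 9697*log(x - 6)/592 - 793*log(x - 2)/2000 + 708*log(x**2 + 1)/23125 + 837*atan(x)/23125 + 21/(100*x - 200) + C

Factor the denominator: (x - 7)*(x - 6)*(x - 2)**2*(x**2 + 1).
Partial-fraction decomposition: 3*(472*x + 279)/(23125*(x**2 + 1)) - 793/(2000*(x - 2)) - 21/(100*(x - 2)**2) + 9697/(592*(x - 6)) - 11278/(625*(x - 7)).
Integrate each term; A/(x−a) gives A·log|x−a|; the (Bx+D)/(x²+p²) term gives a log and an atan.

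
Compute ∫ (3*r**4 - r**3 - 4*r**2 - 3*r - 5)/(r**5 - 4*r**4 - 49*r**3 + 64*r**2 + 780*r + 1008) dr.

3319*log(r - 7)/495 - 701*log(r - 6)/144 + 41*log(r + 2)/144 - 119*log(r + 3)/45 + 155*log(r + 4)/44 + C

Factor the denominator: (r - 7)*(r - 6)*(r + 2)*(r + 3)*(r + 4).
Partial-fraction decomposition: 155/(44*(r + 4)) - 119/(45*(r + 3)) + 41/(144*(r + 2)) - 701/(144*(r - 6)) + 3319/(495*(r - 7)).
Integrate each term: A/(r−a) contributes A·log|r−a|.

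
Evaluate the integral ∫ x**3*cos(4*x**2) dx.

Let u = x², du = 2x dx; rewrite as (1/2)∫ u^1·cos(4u) du.
Now integrate by parts 1 time.

x**2*sin(4*x**2)/8 + cos(4*x**2)/32 + C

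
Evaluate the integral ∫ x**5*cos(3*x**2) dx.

Let u = x², du = 2x dx; rewrite as (1/2)∫ u^2·cos(3u) du.
Now integrate by parts 2 times.

x**4*sin(3*x**2)/6 + x**2*cos(3*x**2)/9 - sin(3*x**2)/27 + C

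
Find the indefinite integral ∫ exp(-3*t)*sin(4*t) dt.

Let I denote the integral. Integrate by parts with u = sin(4*t), dv = exp(-3*t) dt, so v = -exp(-3*t)/3: I = -exp(-3*t)*sin(4*t)/3 + (4/3)·∫ exp(-3*t)*cos(4*t) dt.
Apply parts again with u = cos(4*t), dv = exp(-3*t) dt: ∫ exp(-3*t)*cos(4*t) dt = -exp(-3*t)*cos(4*t)/3 − (4/3)·I. Substituting back brings back I: I = -exp(-3*t)*sin(4*t)/3 - 4*exp(-3*t)*cos(4*t)/9 − (16/9)·I.
Solving for I: (1 + 16/9)·I equals the remaining terms, so I = (9/25)·(-exp(-3*t)*sin(4*t)/3 - 4*exp(-3*t)*cos(4*t)/9).

-3*exp(-3*t)*sin(4*t)/25 - 4*exp(-3*t)*cos(4*t)/25 + C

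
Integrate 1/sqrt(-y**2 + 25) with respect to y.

asin(y/5) + C

Substitute y = 5·sin(θ), so dy = 5·cos(θ) dθ and the radical becomes sqrt(-y**2 + 25) = 5·cos(θ) by the Pythagorean identity.
Integrate the resulting trig expression in θ, then back-substitute θ = asin(y/5), sin(θ) = y/5, cos(θ) = sqrt(-y**2 + 25)/5 (absorbing any constant into C).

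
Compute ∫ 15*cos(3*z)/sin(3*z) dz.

5*log(sin(3*z)) + C

Let u = sin(3*z), so du = (3*cos(3*z)) dz.
Rewriting, the integral becomes 5·∫ 1/u du = 5·log(u).
Substituting back, u = sin(3*z).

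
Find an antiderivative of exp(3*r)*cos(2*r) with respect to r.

2*exp(3*r)*sin(2*r)/13 + 3*exp(3*r)*cos(2*r)/13 + C

Let I denote the integral. Integrate by parts with u = cos(2*r), dv = exp(3*r) dr, so v = exp(3*r)/3: I = exp(3*r)*cos(2*r)/3 + (2/3)·∫ exp(3*r)*sin(2*r) dr.
Apply parts again with u = sin(2*r), dv = exp(3*r) dr: ∫ exp(3*r)*sin(2*r) dr = exp(3*r)*sin(2*r)/3 − (2/3)·I. Substituting back brings back I: I = 2*exp(3*r)*sin(2*r)/9 + exp(3*r)*cos(2*r)/3 − (4/9)·I.
Solving for I: (1 + 4/9)·I equals the remaining terms, so I = (9/13)·(2*exp(3*r)*sin(2*r)/9 + exp(3*r)*cos(2*r)/3).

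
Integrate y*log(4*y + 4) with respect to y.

Use integration by parts with u = log(4*y + 4), dv = y dy.
Then du = 4/(4*y + 4) dy and v = y**2/2.

y**2*log(4*y + 4)/2 - y**2/4 + y/2 - log(y + 1)/2 + C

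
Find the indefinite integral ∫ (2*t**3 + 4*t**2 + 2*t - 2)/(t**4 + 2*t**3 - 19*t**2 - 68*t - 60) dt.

179*log(t - 5)/196 - 106*log(t + 2)/49 + 13*log(t + 3)/4 - 6/(7*t + 14) + C

Factor the denominator: (t - 5)*(t + 2)**2*(t + 3).
Partial-fraction decomposition: 13/(4*(t + 3)) - 106/(49*(t + 2)) + 6/(7*(t + 2)**2) + 179/(196*(t - 5)).
Integrate each term; A/(t−a) gives A·log|t−a|; A/(t−a)² gives −A/(t−a).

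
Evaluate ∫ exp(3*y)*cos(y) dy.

exp(3*y)*sin(y)/10 + 3*exp(3*y)*cos(y)/10 + C

Let I denote the integral. Integrate by parts with u = cos(y), dv = exp(3*y) dy, so v = exp(3*y)/3: I = exp(3*y)*cos(y)/3 + (1/3)·∫ exp(3*y)*sin(y) dy.
Apply parts again with u = sin(y), dv = exp(3*y) dy: ∫ exp(3*y)*sin(y) dy = exp(3*y)*sin(y)/3 − (1/3)·I. Substituting back brings back I: I = exp(3*y)*sin(y)/9 + exp(3*y)*cos(y)/3 − (1/9)·I.
Solving for I: (1 + 1/9)·I equals the remaining terms, so I = (9/10)·(exp(3*y)*sin(y)/9 + exp(3*y)*cos(y)/3).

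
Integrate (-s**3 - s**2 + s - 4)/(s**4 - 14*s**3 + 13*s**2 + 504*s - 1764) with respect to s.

3366*log(s - 7)/169 - 125*log(s - 6)/6 - 85*log(s + 6)/1014 + 389/(13*s - 91) + C

Factor the denominator: (s - 7)**2*(s - 6)*(s + 6).
Partial-fraction decomposition: -85/(1014*(s + 6)) - 125/(6*(s - 6)) + 3366/(169*(s - 7)) - 389/(13*(s - 7)**2).
Integrate each term; A/(s−a) gives A·log|s−a|; A/(s−a)² gives −A/(s−a).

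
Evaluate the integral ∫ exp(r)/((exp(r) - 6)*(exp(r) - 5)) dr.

Let u = e^r, du = e^r dr.
The integral becomes ∫ du/((u-5)(u-6)); decompose into partial fractions.

log(exp(r) - 6) - log(exp(r) - 5) + C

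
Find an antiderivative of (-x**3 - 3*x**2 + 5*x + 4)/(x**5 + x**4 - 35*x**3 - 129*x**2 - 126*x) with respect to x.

Factor the denominator: x*(x - 7)*(x + 2)*(x + 3)**2.
Partial-fraction decomposition: 593/(900*(x + 3)) + 11/(30*(x + 3)**2) - 5/(9*(x + 2)) - 451/(6300*(x - 7)) - 2/(63*x).
Integrate each term; A/(x−a) gives A·log|x−a|; A/(x−a)² gives −A/(x−a).

-2*log(x)/63 - 451*log(x - 7)/6300 - 5*log(x + 2)/9 + 593*log(x + 3)/900 - 11/(30*x + 90) + C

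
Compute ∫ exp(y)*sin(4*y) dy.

Let I denote the integral. Integrate by parts with u = sin(4*y), dv = exp(y) dy, so v = exp(y): I = exp(y)*sin(4*y) − 4·∫ exp(y)*cos(4*y) dy.
Apply parts again with u = cos(4*y), dv = exp(y) dy: ∫ exp(y)*cos(4*y) dy = exp(y)*cos(4*y) + 4·I. Substituting back brings back I: I = exp(y)*sin(4*y) - 4*exp(y)*cos(4*y) − 16·I.
Solving for I: (1 + 16)·I equals the remaining terms, so I = (1/17)·(exp(y)*sin(4*y) - 4*exp(y)*cos(4*y)).

exp(y)*sin(4*y)/17 - 4*exp(y)*cos(4*y)/17 + C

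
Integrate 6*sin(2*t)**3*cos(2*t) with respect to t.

Let u = sin(2*t), so du = (2*cos(2*t)) dt.
Rewriting, the integral becomes 3·∫ u^3 du = 3·u^4/4.
Substituting back, u = sin(2*t).

3*sin(2*t)**4/4 + C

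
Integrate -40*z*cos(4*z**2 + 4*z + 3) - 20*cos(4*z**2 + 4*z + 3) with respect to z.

-5*sin(4*z**2 + 4*z + 3) + C

Let u = 4*z**2 + 4*z + 3, so du = (8*z + 4) dz.
Rewriting, the integral becomes -5·∫ cos(u) du = -5·sin(u).
Substituting back, u = 4*z**2 + 4*z + 3.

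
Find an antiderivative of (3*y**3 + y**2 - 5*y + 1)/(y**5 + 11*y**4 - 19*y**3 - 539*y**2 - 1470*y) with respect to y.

Factor the denominator: y*(y - 7)*(y + 5)*(y + 6)*(y + 7).
Partial-fraction decomposition: -236/(49*(y + 7)) + 581/(78*(y + 6)) - 27/(10*(y + 5)) + 87/(1274*(y - 7)) - 1/(1470*y).
Integrate each term: A/(y−a) contributes A·log|y−a|.

-log(y)/1470 + 87*log(y - 7)/1274 - 27*log(y + 5)/10 + 581*log(y + 6)/78 - 236*log(y + 7)/49 + C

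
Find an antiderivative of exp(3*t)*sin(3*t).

exp(3*t)*sin(3*t)/6 - exp(3*t)*cos(3*t)/6 + C

Let I denote the integral. Integrate by parts with u = sin(3*t), dv = exp(3*t) dt, so v = exp(3*t)/3: I = exp(3*t)*sin(3*t)/3 − ∫ exp(3*t)*cos(3*t) dt.
Apply parts again with u = cos(3*t), dv = exp(3*t) dt: ∫ exp(3*t)*cos(3*t) dt = exp(3*t)*cos(3*t)/3 + I. Substituting back brings back I: I = exp(3*t)*sin(3*t)/3 - exp(3*t)*cos(3*t)/3 − I.
Solving for I: (1 + 1)·I equals the remaining terms, so I = (1/2)·(exp(3*t)*sin(3*t)/3 - exp(3*t)*cos(3*t)/3).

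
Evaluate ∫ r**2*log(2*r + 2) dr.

r**3*log(2*r + 2)/3 - r**3/9 + r**2/6 - r/3 + log(r + 1)/3 + C

Use integration by parts with u = log(2*r + 2), dv = r**2 dr.
Then du = 2/(2*r + 2) dr and v = r**3/3.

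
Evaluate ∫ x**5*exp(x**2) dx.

Let u = x², du = 2x dx; rewrite as (1/2)∫ u^2·exp(1u) du.
Now integrate by parts 2 times.

(x**4 - 2*x**2 + 2)*exp(x**2)/2 + C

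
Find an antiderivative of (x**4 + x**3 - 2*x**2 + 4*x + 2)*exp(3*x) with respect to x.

Use integration by parts with u = x**4 + x**3 - 2*x**2 + 4*x + 2, dv = exp(3*x) dx, so v = exp(3*x)/3.
Apply parts 4 times (tabular method): alternate signs, differentiate u down to 0, integrate dv up.

(27*x**4 - 9*x**3 - 45*x**2 + 138*x + 8)*exp(3*x)/81 + C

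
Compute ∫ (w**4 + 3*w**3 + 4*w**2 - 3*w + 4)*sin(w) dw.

Use integration by parts with u = w**4 + 3*w**3 + 4*w**2 - 3*w + 4, dv = sin(w) dw, so v = -cos(w).
Apply parts 4 times (tabular method): alternate signs, differentiate u down to 0, integrate dv up.

-w**4*cos(w) + 4*w**3*sin(w) - 3*w**3*cos(w) + 9*w**2*sin(w) + 8*w**2*cos(w) - 16*w*sin(w) + 21*w*cos(w) - 21*sin(w) - 20*cos(w) + C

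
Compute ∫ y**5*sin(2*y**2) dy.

-y**4*cos(2*y**2)/4 + y**2*sin(2*y**2)/4 + cos(2*y**2)/8 + C

Let u = y², du = 2y dy; rewrite as (1/2)∫ u^2·sin(2u) du.
Now integrate by parts 2 times.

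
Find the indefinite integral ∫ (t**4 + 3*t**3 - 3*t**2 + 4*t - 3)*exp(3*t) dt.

(27*t**4 + 45*t**3 - 126*t**2 + 192*t - 145)*exp(3*t)/81 + C

Use integration by parts with u = t**4 + 3*t**3 - 3*t**2 + 4*t - 3, dv = exp(3*t) dt, so v = exp(3*t)/3.
Apply parts 4 times (tabular method): alternate signs, differentiate u down to 0, integrate dv up.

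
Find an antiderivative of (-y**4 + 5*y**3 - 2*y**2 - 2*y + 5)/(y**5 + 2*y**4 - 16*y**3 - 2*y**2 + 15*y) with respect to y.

log(y)/3 + 35*log(y - 3)/192 - 5*log(y - 1)/24 + log(y + 1)/32 - 257*log(y + 5)/192 + C

Factor the denominator: y*(y - 3)*(y - 1)*(y + 1)*(y + 5).
Partial-fraction decomposition: -257/(192*(y + 5)) + 1/(32*(y + 1)) - 5/(24*(y - 1)) + 35/(192*(y - 3)) + 1/(3*y).
Integrate each term: A/(y−a) contributes A·log|y−a|.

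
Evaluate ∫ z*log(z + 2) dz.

z**2*log(z + 2)/2 - z**2/4 + z - 2*log(z + 2) + C

Use integration by parts with u = log(z + 2), dv = z dz.
Then du = 1/(z + 2) dz and v = z**2/2.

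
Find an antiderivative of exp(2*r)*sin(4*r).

exp(2*r)*sin(4*r)/10 - exp(2*r)*cos(4*r)/5 + C

Let I denote the integral. Integrate by parts with u = sin(4*r), dv = exp(2*r) dr, so v = exp(2*r)/2: I = exp(2*r)*sin(4*r)/2 − 2·∫ exp(2*r)*cos(4*r) dr.
Apply parts again with u = cos(4*r), dv = exp(2*r) dr: ∫ exp(2*r)*cos(4*r) dr = exp(2*r)*cos(4*r)/2 + 2·I. Substituting back brings back I: I = exp(2*r)*sin(4*r)/2 - exp(2*r)*cos(4*r) − 4·I.
Solving for I: (1 + 4)·I equals the remaining terms, so I = (1/5)·(exp(2*r)*sin(4*r)/2 - exp(2*r)*cos(4*r)).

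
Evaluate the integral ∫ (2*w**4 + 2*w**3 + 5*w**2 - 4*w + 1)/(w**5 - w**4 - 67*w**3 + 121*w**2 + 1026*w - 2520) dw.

3181*log(w - 6)/858 - 235*log(w - 4)/66 + 25*log(w - 3)/24 - 191*log(w + 5)/264 + 439*log(w + 7)/286 + C

Factor the denominator: (w - 6)*(w - 4)*(w - 3)*(w + 5)*(w + 7).
Partial-fraction decomposition: 439/(286*(w + 7)) - 191/(264*(w + 5)) + 25/(24*(w - 3)) - 235/(66*(w - 4)) + 3181/(858*(w - 6)).
Integrate each term: A/(w−a) contributes A·log|w−a|.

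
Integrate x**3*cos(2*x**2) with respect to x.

Let u = x², du = 2x dx; rewrite as (1/2)∫ u^1·cos(2u) du.
Now integrate by parts 1 time.

x**2*sin(2*x**2)/4 + cos(2*x**2)/8 + C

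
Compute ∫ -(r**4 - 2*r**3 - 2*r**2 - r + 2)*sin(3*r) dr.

r**4*cos(3*r)/3 - 4*r**3*sin(3*r)/9 - 2*r**3*cos(3*r)/3 + 2*r**2*sin(3*r)/3 - 10*r**2*cos(3*r)/9 + 20*r*sin(3*r)/27 + r*cos(3*r)/9 - sin(3*r)/27 + 74*cos(3*r)/81 + C

Use integration by parts with u = r**4 - 2*r**3 - 2*r**2 - r + 2, dv = -sin(3*r) dr, so v = cos(3*r)/3.
Apply parts 4 times (tabular method): alternate signs, differentiate u down to 0, integrate dv up.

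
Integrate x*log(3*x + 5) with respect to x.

x**2*log(3*x + 5)/2 - x**2/4 + 5*x/6 - 25*log(3*x + 5)/18 + C

Use integration by parts with u = log(3*x + 5), dv = x dx.
Then du = 3/(3*x + 5) dx and v = x**2/2.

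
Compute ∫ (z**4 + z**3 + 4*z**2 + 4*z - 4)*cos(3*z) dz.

Use integration by parts with u = z**4 + z**3 + 4*z**2 + 4*z - 4, dv = cos(3*z) dz, so v = sin(3*z)/3.
Apply parts 4 times (tabular method): alternate signs, differentiate u down to 0, integrate dv up.

z**4*sin(3*z)/3 + z**3*sin(3*z)/3 + 4*z**3*cos(3*z)/9 + 8*z**2*sin(3*z)/9 + z**2*cos(3*z)/3 + 10*z*sin(3*z)/9 + 16*z*cos(3*z)/27 - 124*sin(3*z)/81 + 10*cos(3*z)/27 + C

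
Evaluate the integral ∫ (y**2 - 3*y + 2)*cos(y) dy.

y**2*sin(y) - 3*y*sin(y) + 2*y*cos(y) - 3*cos(y) + C

Use integration by parts with u = y**2 - 3*y + 2, dv = cos(y) dy, so v = sin(y).
Apply parts 2 times (tabular method): alternate signs, differentiate u down to 0, integrate dv up.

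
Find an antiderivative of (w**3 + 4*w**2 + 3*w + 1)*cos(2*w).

w**3*sin(2*w)/2 + 2*w**2*sin(2*w) + 3*w**2*cos(2*w)/4 + 3*w*sin(2*w)/4 + 2*w*cos(2*w) - sin(2*w)/2 + 3*cos(2*w)/8 + C

Use integration by parts with u = w**3 + 4*w**2 + 3*w + 1, dv = cos(2*w) dw, so v = sin(2*w)/2.
Apply parts 3 times (tabular method): alternate signs, differentiate u down to 0, integrate dv up.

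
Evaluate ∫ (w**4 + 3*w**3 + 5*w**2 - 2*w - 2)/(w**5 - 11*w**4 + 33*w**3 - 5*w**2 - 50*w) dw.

log(w)/25 - 61*log(w - 5)/900 + log(w - 2) + log(w + 1)/36 - 371/(30*w - 150) + C

Factor the denominator: w*(w - 5)**2*(w - 2)*(w + 1).
Partial-fraction decomposition: 1/(36*(w + 1)) + 1/(w - 2) - 61/(900*(w - 5)) + 371/(30*(w - 5)**2) + 1/(25*w).
Integrate each term; A/(w−a) gives A·log|w−a|; A/(w−a)² gives −A/(w−a).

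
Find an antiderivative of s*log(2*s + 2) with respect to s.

Use integration by parts with u = log(2*s + 2), dv = s ds.
Then du = 2/(2*s + 2) ds and v = s**2/2.

s**2*log(2*s + 2)/2 - s**2/4 + s/2 - log(s + 1)/2 + C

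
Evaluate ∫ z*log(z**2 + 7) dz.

Let u = z**2 + 7, so du = (2*z) dz.
The integral becomes (1/2)·∫ log(u) du; integrate by parts with u′=log(u), dv′=du.

z**2*log(z**2 + 7)/2 - z**2/2 + 7*log(z**2 + 7)/2 + C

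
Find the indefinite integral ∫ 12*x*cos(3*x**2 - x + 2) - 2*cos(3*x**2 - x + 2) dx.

Let u = 3*x**2 - x + 2, so du = (6*x - 1) dx.
Rewriting, the integral becomes 2·∫ cos(u) du = 2·sin(u).
Substituting back, u = 3*x**2 - x + 2.

2*sin(3*x**2 - x + 2) + C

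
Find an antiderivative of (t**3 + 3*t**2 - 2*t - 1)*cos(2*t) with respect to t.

Use integration by parts with u = t**3 + 3*t**2 - 2*t - 1, dv = cos(2*t) dt, so v = sin(2*t)/2.
Apply parts 3 times (tabular method): alternate signs, differentiate u down to 0, integrate dv up.

t**3*sin(2*t)/2 + 3*t**2*sin(2*t)/2 + 3*t**2*cos(2*t)/4 - 7*t*sin(2*t)/4 + 3*t*cos(2*t)/2 - 5*sin(2*t)/4 - 7*cos(2*t)/8 + C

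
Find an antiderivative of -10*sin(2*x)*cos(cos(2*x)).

5*sin(cos(2*x)) + C

Let u = cos(2*x), so du = (-2*sin(2*x)) dx.
Rewriting, the integral becomes 5·∫ cos(u) du = 5·sin(u).
Substituting back, u = cos(2*x).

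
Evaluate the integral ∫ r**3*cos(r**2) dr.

Let u = r², du = 2r dr; rewrite as (1/2)∫ u^1·cos(1u) du.
Now integrate by parts 1 time.

r**2*sin(r**2)/2 + cos(r**2)/2 + C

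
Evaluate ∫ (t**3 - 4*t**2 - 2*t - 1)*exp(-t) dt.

Use integration by parts with u = t**3 - 4*t**2 - 2*t - 1, dv = exp(-t) dt, so v = -exp(-t).
Apply parts 3 times (tabular method): alternate signs, differentiate u down to 0, integrate dv up.

(-t**3 + t**2 + 4*t + 5)*exp(-t) + C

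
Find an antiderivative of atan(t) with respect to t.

Use integration by parts with u = arctan(t), dv = dt.
Then du = 1/(t**2 + 1) dt.

t*atan(t) - log(t**2 + 1)/2 + C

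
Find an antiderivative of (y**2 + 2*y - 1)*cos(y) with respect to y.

Use integration by parts with u = y**2 + 2*y - 1, dv = cos(y) dy, so v = sin(y).
Apply parts 2 times (tabular method): alternate signs, differentiate u down to 0, integrate dv up.

y**2*sin(y) + 2*y*sin(y) + 2*y*cos(y) - 3*sin(y) + 2*cos(y) + C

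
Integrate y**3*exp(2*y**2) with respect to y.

(2*y**2 - 1)*exp(2*y**2)/8 + C

Let u = y², du = 2y dy; rewrite as (1/2)∫ u^1·exp(2u) du.
Now integrate by parts 1 time.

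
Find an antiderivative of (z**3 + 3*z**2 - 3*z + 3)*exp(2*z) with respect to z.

Use integration by parts with u = z**3 + 3*z**2 - 3*z + 3, dv = exp(2*z) dz, so v = exp(2*z)/2.
Apply parts 3 times (tabular method): alternate signs, differentiate u down to 0, integrate dv up.

(4*z**3 + 6*z**2 - 18*z + 21)*exp(2*z)/8 + C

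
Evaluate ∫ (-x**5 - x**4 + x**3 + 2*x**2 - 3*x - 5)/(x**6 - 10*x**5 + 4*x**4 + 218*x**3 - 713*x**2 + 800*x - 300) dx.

Factor the denominator: (x - 6)*(x - 5)*(x - 2)*(x - 1)**2*(x + 5).
Partial-fraction decomposition: -487/(5544*(x + 5)) + 839/(7200*(x - 1)) + 7/(120*(x - 1)**2) - 43/(84*(x - 2)) + 719/(96*(x - 5)) - 8807/(1100*(x - 6)).
Integrate each term; A/(x−a) gives A·log|x−a|; A/(x−a)² gives −A/(x−a).

-8807*log(x - 6)/1100 + 719*log(x - 5)/96 - 43*log(x - 2)/84 + 839*log(x - 1)/7200 - 487*log(x + 5)/5544 - 7/(120*x - 120) + C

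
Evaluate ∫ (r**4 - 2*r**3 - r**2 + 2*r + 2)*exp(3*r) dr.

Use integration by parts with u = r**4 - 2*r**3 - r**2 + 2*r + 2, dv = exp(3*r) dr, so v = exp(3*r)/3.
Apply parts 4 times (tabular method): alternate signs, differentiate u down to 0, integrate dv up.

(27*r**4 - 90*r**3 + 63*r**2 + 12*r + 50)*exp(3*r)/81 + C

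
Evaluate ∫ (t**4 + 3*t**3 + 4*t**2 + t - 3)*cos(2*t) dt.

Use integration by parts with u = t**4 + 3*t**3 + 4*t**2 + t - 3, dv = cos(2*t) dt, so v = sin(2*t)/2.
Apply parts 4 times (tabular method): alternate signs, differentiate u down to 0, integrate dv up.

t**4*sin(2*t)/2 + 3*t**3*sin(2*t)/2 + t**3*cos(2*t) + t**2*sin(2*t)/2 + 9*t**2*cos(2*t)/4 - 7*t*sin(2*t)/4 + t*cos(2*t)/2 - 7*sin(2*t)/4 - 7*cos(2*t)/8 + C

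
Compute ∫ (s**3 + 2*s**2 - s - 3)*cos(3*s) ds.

Use integration by parts with u = s**3 + 2*s**2 - s - 3, dv = cos(3*s) ds, so v = sin(3*s)/3.
Apply parts 3 times (tabular method): alternate signs, differentiate u down to 0, integrate dv up.

s**3*sin(3*s)/3 + 2*s**2*sin(3*s)/3 + s**2*cos(3*s)/3 - 5*s*sin(3*s)/9 + 4*s*cos(3*s)/9 - 31*sin(3*s)/27 - 5*cos(3*s)/27 + C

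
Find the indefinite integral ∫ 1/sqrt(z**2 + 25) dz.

log(z + sqrt(z**2 + 25)) + C

Substitute z = 5·tan(θ), so dz = 5·sec(θ)^2 dθ and the radical becomes sqrt(z**2 + 25) = 5·sec(θ) by the Pythagorean identity.
Integrate the resulting trig expression in θ, then back-substitute tan(θ) = z/5, sec(θ) = sqrt(z**2 + 25)/5 (absorbing any constant into C).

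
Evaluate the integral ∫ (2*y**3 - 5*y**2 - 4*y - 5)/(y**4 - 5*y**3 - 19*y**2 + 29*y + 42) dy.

51*log(y - 7)/50 + 17*log(y - 2)/75 - log(y + 1)/6 + 23*log(y + 3)/25 + C

Factor the denominator: (y - 7)*(y - 2)*(y + 1)*(y + 3).
Partial-fraction decomposition: 23/(25*(y + 3)) - 1/(6*(y + 1)) + 17/(75*(y - 2)) + 51/(50*(y - 7)).
Integrate each term: A/(y−a) contributes A·log|y−a|.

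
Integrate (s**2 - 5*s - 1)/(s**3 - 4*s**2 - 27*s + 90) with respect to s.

Factor the denominator: (s - 6)*(s - 3)*(s + 5).
Partial-fraction decomposition: 49/(88*(s + 5)) + 7/(24*(s - 3)) + 5/(33*(s - 6)).
Integrate each term: A/(s−a) contributes A·log|s−a|.

5*log(s - 6)/33 + 7*log(s - 3)/24 + 49*log(s + 5)/88 + C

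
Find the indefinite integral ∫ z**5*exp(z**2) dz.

(z**4 - 2*z**2 + 2)*exp(z**2)/2 + C

Let u = z², du = 2z dz; rewrite as (1/2)∫ u^2·exp(1u) du.
Now integrate by parts 2 times.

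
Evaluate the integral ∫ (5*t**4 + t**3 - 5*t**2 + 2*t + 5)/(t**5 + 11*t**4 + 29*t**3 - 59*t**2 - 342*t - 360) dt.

199*log(t - 3)/840 - 53*log(t + 2)/30 + 83*log(t + 3)/3 - 1133*log(t + 4)/14 + 1435*log(t + 5)/24 + C

Factor the denominator: (t - 3)*(t + 2)*(t + 3)*(t + 4)*(t + 5).
Partial-fraction decomposition: 1435/(24*(t + 5)) - 1133/(14*(t + 4)) + 83/(3*(t + 3)) - 53/(30*(t + 2)) + 199/(840*(t - 3)).
Integrate each term: A/(t−a) contributes A·log|t−a|.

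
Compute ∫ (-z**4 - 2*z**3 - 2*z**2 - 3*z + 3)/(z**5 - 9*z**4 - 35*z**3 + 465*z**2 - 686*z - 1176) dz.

Factor the denominator: (z - 7)*(z - 6)*(z - 4)*(z + 1)*(z + 7).
Partial-fraction decomposition: -1789/(12012*(z + 7)) - 1/(336*(z + 1)) - 85/(66*(z - 4)) + 1815/(182*(z - 6)) - 3203/(336*(z - 7)).
Integrate each term: A/(z−a) contributes A·log|z−a|.

-3203*log(z - 7)/336 + 1815*log(z - 6)/182 - 85*log(z - 4)/66 - log(z + 1)/336 - 1789*log(z + 7)/12012 + C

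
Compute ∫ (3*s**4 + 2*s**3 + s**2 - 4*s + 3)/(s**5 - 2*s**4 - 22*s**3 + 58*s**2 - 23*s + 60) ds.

Factor the denominator: (s - 4)*(s - 3)*(s + 5)*(s**2 + 1).
Partial-fraction decomposition: -(126*s - 227)/(2210*(s**2 + 1)) + 1673/(1872*(s + 5)) - 297/(80*(s - 3)) + 899/(153*(s - 4)).
Integrate each term; A/(s−a) gives A·log|s−a|; the (Bs+D)/(s²+p²) term gives a log and an atan.

899*log(s - 4)/153 - 297*log(s - 3)/80 + 1673*log(s + 5)/1872 - 63*log(s**2 + 1)/2210 + 227*atan(s)/2210 + C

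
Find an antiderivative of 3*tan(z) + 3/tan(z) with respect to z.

3*log(tan(z)) + C

Let u = tan(z), so du = (tan(z)**2 + 1) dz.
Rewriting, the integral becomes 3·∫ 1/u du = 3·log(u).
Substituting back, u = tan(z).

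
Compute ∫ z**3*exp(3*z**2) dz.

Let u = z², du = 2z dz; rewrite as (1/2)∫ u^1·exp(3u) du.
Now integrate by parts 1 time.

(3*z**2 - 1)*exp(3*z**2)/18 + C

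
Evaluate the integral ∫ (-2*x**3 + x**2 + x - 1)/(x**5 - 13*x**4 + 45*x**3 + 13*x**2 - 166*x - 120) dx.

-391*log(x - 6)/98 + 221*log(x - 5)/36 - 109*log(x - 4)/50 + 1363*log(x + 1)/44100 + 1/(210*x + 210) + C

Factor the denominator: (x - 6)*(x - 5)*(x - 4)*(x + 1)**2.
Partial-fraction decomposition: 1363/(44100*(x + 1)) - 1/(210*(x + 1)**2) - 109/(50*(x - 4)) + 221/(36*(x - 5)) - 391/(98*(x - 6)).
Integrate each term; A/(x−a) gives A·log|x−a|; A/(x−a)² gives −A/(x−a).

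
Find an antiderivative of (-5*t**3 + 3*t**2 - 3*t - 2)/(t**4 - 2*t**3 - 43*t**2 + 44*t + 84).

Factor the denominator: (t - 7)*(t - 2)*(t + 1)*(t + 6).
Partial-fraction decomposition: -301/(130*(t + 6)) + 3/(40*(t + 1)) + 3/(10*(t - 2)) - 1591/(520*(t - 7)).
Integrate each term: A/(t−a) contributes A·log|t−a|.

-1591*log(t - 7)/520 + 3*log(t - 2)/10 + 3*log(t + 1)/40 - 301*log(t + 6)/130 + C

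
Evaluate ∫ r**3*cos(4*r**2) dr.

Let u = r², du = 2r dr; rewrite as (1/2)∫ u^1·cos(4u) du.
Now integrate by parts 1 time.

r**2*sin(4*r**2)/8 + cos(4*r**2)/32 + C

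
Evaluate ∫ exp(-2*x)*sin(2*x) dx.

Let I denote the integral. Integrate by parts with u = sin(2*x), dv = exp(-2*x) dx, so v = -exp(-2*x)/2: I = -exp(-2*x)*sin(2*x)/2 + ∫ exp(-2*x)*cos(2*x) dx.
Apply parts again with u = cos(2*x), dv = exp(-2*x) dx: ∫ exp(-2*x)*cos(2*x) dx = -exp(-2*x)*cos(2*x)/2 − I. Substituting back brings back I: I = -exp(-2*x)*sin(2*x)/2 - exp(-2*x)*cos(2*x)/2 − I.
Solving for I: (1 + 1)·I equals the remaining terms, so I = (1/2)·(-exp(-2*x)*sin(2*x)/2 - exp(-2*x)*cos(2*x)/2).

-exp(-2*x)*sin(2*x)/4 - exp(-2*x)*cos(2*x)/4 + C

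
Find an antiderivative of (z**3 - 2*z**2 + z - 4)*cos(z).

z**3*sin(z) - 2*z**2*sin(z) + 3*z**2*cos(z) - 5*z*sin(z) - 4*z*cos(z) - 5*cos(z) + C

Use integration by parts with u = z**3 - 2*z**2 + z - 4, dv = cos(z) dz, so v = sin(z).
Apply parts 3 times (tabular method): alternate signs, differentiate u down to 0, integrate dv up.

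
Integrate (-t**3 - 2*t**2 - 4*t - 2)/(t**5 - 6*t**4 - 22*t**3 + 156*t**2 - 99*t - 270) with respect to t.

-314*log(t - 6)/693 + 973*log(t - 3)/2304 - log(t + 1)/448 + 93*log(t + 5)/2816 - 59/(96*t - 288) + C

Factor the denominator: (t - 6)*(t - 3)**2*(t + 1)*(t + 5).
Partial-fraction decomposition: 93/(2816*(t + 5)) - 1/(448*(t + 1)) + 973/(2304*(t - 3)) + 59/(96*(t - 3)**2) - 314/(693*(t - 6)).
Integrate each term; A/(t−a) gives A·log|t−a|; A/(t−a)² gives −A/(t−a).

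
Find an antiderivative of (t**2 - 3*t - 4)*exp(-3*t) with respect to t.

Use integration by parts with u = t**2 - 3*t - 4, dv = exp(-3*t) dt, so v = -exp(-3*t)/3.
Apply parts 2 times (tabular method): alternate signs, differentiate u down to 0, integrate dv up.

(-9*t**2 + 21*t + 43)*exp(-3*t)/27 + C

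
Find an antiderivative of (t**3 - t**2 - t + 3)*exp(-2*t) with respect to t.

Use integration by parts with u = t**3 - t**2 - t + 3, dv = exp(-2*t) dt, so v = -exp(-2*t)/2.
Apply parts 3 times (tabular method): alternate signs, differentiate u down to 0, integrate dv up.

(-4*t**3 - 2*t**2 + 2*t - 11)*exp(-2*t)/8 + C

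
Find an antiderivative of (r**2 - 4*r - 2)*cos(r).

Use integration by parts with u = r**2 - 4*r - 2, dv = cos(r) dr, so v = sin(r).
Apply parts 2 times (tabular method): alternate signs, differentiate u down to 0, integrate dv up.

r**2*sin(r) - 4*r*sin(r) + 2*r*cos(r) - 4*sin(r) - 4*cos(r) + C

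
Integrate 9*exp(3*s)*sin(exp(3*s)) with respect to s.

Let u = exp(3*s), so du = (3*exp(3*s)) ds.
Rewriting, the integral becomes 3·∫ sin(u) du = 3·-cos(u).
Substituting back, u = exp(3*s).

-3*cos(exp(3*s)) + C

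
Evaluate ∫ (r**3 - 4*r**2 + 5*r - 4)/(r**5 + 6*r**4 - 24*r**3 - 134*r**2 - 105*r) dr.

4*log(r)/105 + 23*log(r - 5)/1440 - 7*log(r + 1)/36 + 41*log(r + 3)/96 - 289*log(r + 7)/1008 + C

Factor the denominator: r*(r - 5)*(r + 1)*(r + 3)*(r + 7).
Partial-fraction decomposition: -289/(1008*(r + 7)) + 41/(96*(r + 3)) - 7/(36*(r + 1)) + 23/(1440*(r - 5)) + 4/(105*r).
Integrate each term: A/(r−a) contributes A·log|r−a|.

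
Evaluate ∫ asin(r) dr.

r*asin(r) + sqrt(-r**2 + 1) + C

Use integration by parts with u = arcsin(r), dv = dr.
Then du = 1/sqrt(-r**2 + 1) dr.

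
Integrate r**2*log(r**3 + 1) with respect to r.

r**3*log(r**3 + 1)/3 - r**3/3 + log(r**3 + 1)/3 + C

Let u = r**3 + 1, so du = (3*r**2) dr.
The integral becomes (1/3)·∫ log(u) du; integrate by parts with u′=log(u), dv′=du.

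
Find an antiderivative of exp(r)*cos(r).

exp(r)*sin(r)/2 + exp(r)*cos(r)/2 + C

Let I denote the integral. Integrate by parts with u = cos(r), dv = exp(r) dr, so v = exp(r): I = exp(r)*cos(r) + ∫ exp(r)*sin(r) dr.
Apply parts again with u = sin(r), dv = exp(r) dr: ∫ exp(r)*sin(r) dr = exp(r)*sin(r) − I. Substituting back brings back I: I = exp(r)*sin(r) + exp(r)*cos(r) − I.
Solving for I: (1 + 1)·I equals the remaining terms, so I = (1/2)·(exp(r)*sin(r) + exp(r)*cos(r)).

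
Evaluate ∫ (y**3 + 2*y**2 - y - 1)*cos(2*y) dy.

Use integration by parts with u = y**3 + 2*y**2 - y - 1, dv = cos(2*y) dy, so v = sin(2*y)/2.
Apply parts 3 times (tabular method): alternate signs, differentiate u down to 0, integrate dv up.

y**3*sin(2*y)/2 + y**2*sin(2*y) + 3*y**2*cos(2*y)/4 - 5*y*sin(2*y)/4 + y*cos(2*y) - sin(2*y) - 5*cos(2*y)/8 + C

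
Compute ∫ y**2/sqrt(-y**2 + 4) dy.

-y*sqrt(-y**2 + 4)/2 + 2*asin(y/2) + C

Substitute y = 2·sin(θ), so dy = 2·cos(θ) dθ and the radical becomes sqrt(-y**2 + 4) = 2·cos(θ) by the Pythagorean identity.
Integrate the resulting trig expression in θ, then back-substitute θ = asin(y/2), sin(θ) = y/2, cos(θ) = sqrt(-y**2 + 4)/2 (absorbing any constant into C).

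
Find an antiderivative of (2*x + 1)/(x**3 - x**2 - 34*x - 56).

Factor the denominator: (x - 7)*(x + 2)*(x + 4).
Partial-fraction decomposition: -7/(22*(x + 4)) + 1/(6*(x + 2)) + 5/(33*(x - 7)).
Integrate each term: A/(x−a) contributes A·log|x−a|.

5*log(x - 7)/33 + log(x + 2)/6 - 7*log(x + 4)/22 + C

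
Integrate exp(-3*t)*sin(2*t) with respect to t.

Let I denote the integral. Integrate by parts with u = sin(2*t), dv = exp(-3*t) dt, so v = -exp(-3*t)/3: I = -exp(-3*t)*sin(2*t)/3 + (2/3)·∫ exp(-3*t)*cos(2*t) dt.
Apply parts again with u = cos(2*t), dv = exp(-3*t) dt: ∫ exp(-3*t)*cos(2*t) dt = -exp(-3*t)*cos(2*t)/3 − (2/3)·I. Substituting back brings back I: I = -exp(-3*t)*sin(2*t)/3 - 2*exp(-3*t)*cos(2*t)/9 − (4/9)·I.
Solving for I: (1 + 4/9)·I equals the remaining terms, so I = (9/13)·(-exp(-3*t)*sin(2*t)/3 - 2*exp(-3*t)*cos(2*t)/9).

-3*exp(-3*t)*sin(2*t)/13 - 2*exp(-3*t)*cos(2*t)/13 + C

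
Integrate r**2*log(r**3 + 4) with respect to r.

Let u = r**3 + 4, so du = (3*r**2) dr.
The integral becomes (1/3)·∫ log(u) du; integrate by parts with u′=log(u), dv′=du.

r**3*log(r**3 + 4)/3 - r**3/3 + 4*log(r**3 + 4)/3 + C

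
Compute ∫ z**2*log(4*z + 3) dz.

z**3*log(4*z + 3)/3 - z**3/9 + z**2/8 - 3*z/16 + 9*log(4*z + 3)/64 + C

Use integration by parts with u = log(4*z + 3), dv = z**2 dz.
Then du = 4/(4*z + 3) dz and v = z**3/3.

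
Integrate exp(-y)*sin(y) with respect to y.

Let I denote the integral. Integrate by parts with u = sin(y), dv = exp(-y) dy, so v = -exp(-y): I = -exp(-y)*sin(y) + ∫ exp(-y)*cos(y) dy.
Apply parts again with u = cos(y), dv = exp(-y) dy: ∫ exp(-y)*cos(y) dy = -exp(-y)*cos(y) − I. Substituting back brings back I: I = -exp(-y)*sin(y) - exp(-y)*cos(y) − I.
Solving for I: (1 + 1)·I equals the remaining terms, so I = (1/2)·(-exp(-y)*sin(y) - exp(-y)*cos(y)).

-exp(-y)*sin(y)/2 - exp(-y)*cos(y)/2 + C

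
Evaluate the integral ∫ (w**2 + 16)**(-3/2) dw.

Substitute w = 4·tan(θ), so dw = 4·sec(θ)^2 dθ and the radical becomes sqrt(w**2 + 16) = 4·sec(θ) by the Pythagorean identity.
Integrate the resulting trig expression in θ, then back-substitute tan(θ) = w/4, sec(θ) = sqrt(w**2 + 16)/4 (absorbing any constant into C).

w/(16*sqrt(w**2 + 16)) + C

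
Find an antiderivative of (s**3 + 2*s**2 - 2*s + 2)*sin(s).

Use integration by parts with u = s**3 + 2*s**2 - 2*s + 2, dv = sin(s) ds, so v = -cos(s).
Apply parts 3 times (tabular method): alternate signs, differentiate u down to 0, integrate dv up.

-s**3*cos(s) + 3*s**2*sin(s) - 2*s**2*cos(s) + 4*s*sin(s) + 8*s*cos(s) - 8*sin(s) + 2*cos(s) + C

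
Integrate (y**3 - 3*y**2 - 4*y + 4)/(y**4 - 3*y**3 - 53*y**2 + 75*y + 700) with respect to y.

43*log(y - 7)/66 - 17*log(y - 5)/90 - 92*log(y + 4)/99 + 22*log(y + 5)/15 + C

Factor the denominator: (y - 7)*(y - 5)*(y + 4)*(y + 5).
Partial-fraction decomposition: 22/(15*(y + 5)) - 92/(99*(y + 4)) - 17/(90*(y - 5)) + 43/(66*(y - 7)).
Integrate each term: A/(y−a) contributes A·log|y−a|.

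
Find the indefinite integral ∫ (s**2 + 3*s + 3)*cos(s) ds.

s**2*sin(s) + 3*s*sin(s) + 2*s*cos(s) + sin(s) + 3*cos(s) + C

Use integration by parts with u = s**2 + 3*s + 3, dv = cos(s) ds, so v = sin(s).
Apply parts 2 times (tabular method): alternate signs, differentiate u down to 0, integrate dv up.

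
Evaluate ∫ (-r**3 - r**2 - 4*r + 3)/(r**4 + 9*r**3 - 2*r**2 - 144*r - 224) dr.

Factor the denominator: (r - 4)*(r + 2)*(r + 4)*(r + 7).
Partial-fraction decomposition: -65/(33*(r + 7)) + 67/(48*(r + 4)) - 1/(4*(r + 2)) - 31/(176*(r - 4)).
Integrate each term: A/(r−a) contributes A·log|r−a|.

-31*log(r - 4)/176 - log(r + 2)/4 + 67*log(r + 4)/48 - 65*log(r + 7)/33 + C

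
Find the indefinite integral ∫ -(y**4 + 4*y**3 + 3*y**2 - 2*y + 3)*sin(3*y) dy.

y**4*cos(3*y)/3 - 4*y**3*sin(3*y)/9 + 4*y**3*cos(3*y)/3 - 4*y**2*sin(3*y)/3 + 5*y**2*cos(3*y)/9 - 10*y*sin(3*y)/27 - 14*y*cos(3*y)/9 + 14*sin(3*y)/27 + 71*cos(3*y)/81 + C

Use integration by parts with u = y**4 + 4*y**3 + 3*y**2 - 2*y + 3, dv = -sin(3*y) dy, so v = cos(3*y)/3.
Apply parts 4 times (tabular method): alternate signs, differentiate u down to 0, integrate dv up.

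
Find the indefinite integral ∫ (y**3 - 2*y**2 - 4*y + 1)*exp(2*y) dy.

Use integration by parts with u = y**3 - 2*y**2 - 4*y + 1, dv = exp(2*y) dy, so v = exp(2*y)/2.
Apply parts 3 times (tabular method): alternate signs, differentiate u down to 0, integrate dv up.

(4*y**3 - 14*y**2 - 2*y + 5)*exp(2*y)/8 + C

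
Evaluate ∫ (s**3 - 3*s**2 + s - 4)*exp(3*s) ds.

(9*s**3 - 36*s**2 + 33*s - 47)*exp(3*s)/27 + C

Use integration by parts with u = s**3 - 3*s**2 + s - 4, dv = exp(3*s) ds, so v = exp(3*s)/3.
Apply parts 3 times (tabular method): alternate signs, differentiate u down to 0, integrate dv up.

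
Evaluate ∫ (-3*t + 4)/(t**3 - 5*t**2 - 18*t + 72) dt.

Factor the denominator: (t - 6)*(t - 3)*(t + 4).
Partial-fraction decomposition: 8/(35*(t + 4)) + 5/(21*(t - 3)) - 7/(15*(t - 6)).
Integrate each term: A/(t−a) contributes A·log|t−a|.

-7*log(t - 6)/15 + 5*log(t - 3)/21 + 8*log(t + 4)/35 + C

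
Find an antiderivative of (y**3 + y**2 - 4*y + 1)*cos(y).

y**3*sin(y) + y**2*sin(y) + 3*y**2*cos(y) - 10*y*sin(y) + 2*y*cos(y) - sin(y) - 10*cos(y) + C

Use integration by parts with u = y**3 + y**2 - 4*y + 1, dv = cos(y) dy, so v = sin(y).
Apply parts 3 times (tabular method): alternate signs, differentiate u down to 0, integrate dv up.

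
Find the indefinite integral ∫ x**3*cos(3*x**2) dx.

Let u = x², du = 2x dx; rewrite as (1/2)∫ u^1·cos(3u) du.
Now integrate by parts 1 time.

x**2*sin(3*x**2)/6 + cos(3*x**2)/18 + C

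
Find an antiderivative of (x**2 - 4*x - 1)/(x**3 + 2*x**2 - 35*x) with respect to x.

log(x)/35 + log(x - 5)/15 + 19*log(x + 7)/21 + C

Factor the denominator: x*(x - 5)*(x + 7).
Partial-fraction decomposition: 19/(21*(x + 7)) + 1/(15*(x - 5)) + 1/(35*x).
Integrate each term: A/(x−a) contributes A·log|x−a|.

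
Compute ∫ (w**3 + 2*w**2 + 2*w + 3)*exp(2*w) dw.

Use integration by parts with u = w**3 + 2*w**2 + 2*w + 3, dv = exp(2*w) dw, so v = exp(2*w)/2.
Apply parts 3 times (tabular method): alternate signs, differentiate u down to 0, integrate dv up.

(4*w**3 + 2*w**2 + 6*w + 9)*exp(2*w)/8 + C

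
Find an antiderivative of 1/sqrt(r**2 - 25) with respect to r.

Substitute r = 5·sec(θ), so dr = 5·sec(θ)*tan(θ) dθ and the radical becomes sqrt(r**2 - 25) = 5·tan(θ) by the Pythagorean identity.
Integrate the resulting trig expression in θ, then back-substitute sec(θ) = r/5, tan(θ) = sqrt(r**2 - 25)/5 (absorbing any constant into C).

log(r + sqrt(r**2 - 25)) + C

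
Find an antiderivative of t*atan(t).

t**2*atan(t)/2 - t/2 + atan(t)/2 + C

Use integration by parts with u = arctan(t), dv = t dt.
Then du = 1/(t**2 + 1) dt.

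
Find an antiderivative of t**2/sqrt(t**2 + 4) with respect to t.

t*sqrt(t**2 + 4)/2 - 2*log(t + sqrt(t**2 + 4)) + C

Substitute t = 2·tan(θ), so dt = 2·sec(θ)^2 dθ and the radical becomes sqrt(t**2 + 4) = 2·sec(θ) by the Pythagorean identity.
Integrate the resulting trig expression in θ, then back-substitute tan(θ) = t/2, sec(θ) = sqrt(t**2 + 4)/2 (absorbing any constant into C).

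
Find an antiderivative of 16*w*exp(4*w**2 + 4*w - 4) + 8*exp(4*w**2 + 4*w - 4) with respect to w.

2*exp(4*w**2 + 4*w - 4) + C

Let u = 4*w**2 + 4*w - 4, so du = (8*w + 4) dw.
Rewriting, the integral becomes 2·∫ e^u du = 2·e^u.
Substituting back, u = 4*w**2 + 4*w - 4.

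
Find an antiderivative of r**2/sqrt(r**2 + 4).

r*sqrt(r**2 + 4)/2 - 2*log(r + sqrt(r**2 + 4)) + C

Substitute r = 2·tan(θ), so dr = 2·sec(θ)^2 dθ and the radical becomes sqrt(r**2 + 4) = 2·sec(θ) by the Pythagorean identity.
Integrate the resulting trig expression in θ, then back-substitute tan(θ) = r/2, sec(θ) = sqrt(r**2 + 4)/2 (absorbing any constant into C).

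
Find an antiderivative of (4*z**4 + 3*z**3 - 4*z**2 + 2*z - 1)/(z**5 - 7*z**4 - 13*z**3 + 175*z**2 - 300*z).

Factor the denominator: z*(z - 5)*(z - 4)*(z - 3)*(z + 5).
Partial-fraction decomposition: 1007/(1800*(z + 5)) + 187/(24*(z - 3)) - 1159/(36*(z - 4)) + 696/(25*(z - 5)) + 1/(300*z).
Integrate each term: A/(z−a) contributes A·log|z−a|.

log(z)/300 + 696*log(z - 5)/25 - 1159*log(z - 4)/36 + 187*log(z - 3)/24 + 1007*log(z + 5)/1800 + C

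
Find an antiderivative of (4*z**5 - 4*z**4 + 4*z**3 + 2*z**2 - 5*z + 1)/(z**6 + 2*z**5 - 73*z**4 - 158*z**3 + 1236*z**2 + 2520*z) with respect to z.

Factor the denominator: z*(z - 7)*(z - 5)*(z + 2)*(z + 6)**2.
Partial-fraction decomposition: 13940617/(5889312*(z + 6)) - 37049/(3432*(z + 6)**2) + 205/(2016*(z + 2)) - 5263/(4235*(z - 5)) + 29530/(10647*(z - 7)) + 1/(2520*z).
Integrate each term; A/(z−a) gives A·log|z−a|; A/(z−a)² gives −A/(z−a).

log(z)/2520 + 29530*log(z - 7)/10647 - 5263*log(z - 5)/4235 + 205*log(z + 2)/2016 + 13940617*log(z + 6)/5889312 + 37049/(3432*z + 20592) + C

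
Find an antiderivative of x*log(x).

x**2*log(x)/2 - x**2/4 + C

Use integration by parts with u = log(x), dv = x dx.
Then du = 1/x dx and v = x**2/2.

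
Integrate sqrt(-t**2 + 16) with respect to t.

Substitute t = 4·sin(θ), so dt = 4·cos(θ) dθ and the radical becomes sqrt(-t**2 + 16) = 4·cos(θ) by the Pythagorean identity.
Integrate the resulting trig expression in θ, then back-substitute θ = asin(t/4), sin(θ) = t/4, cos(θ) = sqrt(-t**2 + 16)/4 (absorbing any constant into C).

t*sqrt(-t**2 + 16)/2 + 8*asin(t/4) + C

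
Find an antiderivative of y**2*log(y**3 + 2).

y**3*log(y**3 + 2)/3 - y**3/3 + 2*log(y**3 + 2)/3 + C

Let u = y**3 + 2, so du = (3*y**2) dy.
The integral becomes (1/3)·∫ log(u) du; integrate by parts with u′=log(u), dv′=du.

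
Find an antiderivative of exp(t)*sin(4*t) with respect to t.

exp(t)*sin(4*t)/17 - 4*exp(t)*cos(4*t)/17 + C

Let I denote the integral. Integrate by parts with u = sin(4*t), dv = exp(t) dt, so v = exp(t): I = exp(t)*sin(4*t) − 4·∫ exp(t)*cos(4*t) dt.
Apply parts again with u = cos(4*t), dv = exp(t) dt: ∫ exp(t)*cos(4*t) dt = exp(t)*cos(4*t) + 4·I. Substituting back brings back I: I = exp(t)*sin(4*t) - 4*exp(t)*cos(4*t) − 16·I.
Solving for I: (1 + 16)·I equals the remaining terms, so I = (1/17)·(exp(t)*sin(4*t) - 4*exp(t)*cos(4*t)).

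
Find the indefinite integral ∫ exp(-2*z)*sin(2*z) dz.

Let I denote the integral. Integrate by parts with u = sin(2*z), dv = exp(-2*z) dz, so v = -exp(-2*z)/2: I = -exp(-2*z)*sin(2*z)/2 + ∫ exp(-2*z)*cos(2*z) dz.
Apply parts again with u = cos(2*z), dv = exp(-2*z) dz: ∫ exp(-2*z)*cos(2*z) dz = -exp(-2*z)*cos(2*z)/2 − I. Substituting back brings back I: I = -exp(-2*z)*sin(2*z)/2 - exp(-2*z)*cos(2*z)/2 − I.
Solving for I: (1 + 1)·I equals the remaining terms, so I = (1/2)·(-exp(-2*z)*sin(2*z)/2 - exp(-2*z)*cos(2*z)/2).

-exp(-2*z)*sin(2*z)/4 - exp(-2*z)*cos(2*z)/4 + C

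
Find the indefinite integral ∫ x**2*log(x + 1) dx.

x**3*log(x + 1)/3 - x**3/9 + x**2/6 - x/3 + log(x + 1)/3 + C

Use integration by parts with u = log(x + 1), dv = x**2 dx.
Then du = 1/(x + 1) dx and v = x**3/3.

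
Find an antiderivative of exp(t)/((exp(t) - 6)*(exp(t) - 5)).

log(exp(t) - 6) - log(exp(t) - 5) + C

Let u = e^t, du = e^t dt.
The integral becomes ∫ du/((u-5)(u-6)); decompose into partial fractions.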